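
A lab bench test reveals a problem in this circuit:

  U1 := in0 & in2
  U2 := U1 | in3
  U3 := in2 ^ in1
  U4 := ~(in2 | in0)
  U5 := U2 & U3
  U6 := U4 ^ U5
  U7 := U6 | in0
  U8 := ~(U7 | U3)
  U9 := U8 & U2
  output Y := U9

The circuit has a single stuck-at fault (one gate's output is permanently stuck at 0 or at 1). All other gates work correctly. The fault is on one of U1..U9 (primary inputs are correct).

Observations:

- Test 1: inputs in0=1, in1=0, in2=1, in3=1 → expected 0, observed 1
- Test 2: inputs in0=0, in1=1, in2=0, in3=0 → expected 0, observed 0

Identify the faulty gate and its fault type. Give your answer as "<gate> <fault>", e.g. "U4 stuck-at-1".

Fault-free values for test 1 (in0=1, in1=0, in2=1, in3=1): U1=1, U2=1, U3=1, U4=0, U5=1, U6=1, U7=1, U8=0, U9=0, giving Y=0. Observed 1.
Test 1: faults giving observed 1 are {U8 stuck-at-1, U9 stuck-at-1}.
Test 2 (in0=0, in1=1, in2=0, in3=0): fault-free U1=0, U2=0, U3=1, U4=1, U5=0, U6=1, U7=1, U8=0, U9=0 → 0; observed 0. Eliminates U9 stuck-at-1.
Only U8 stuck-at-1 is consistent with every test.

U8 stuck-at-1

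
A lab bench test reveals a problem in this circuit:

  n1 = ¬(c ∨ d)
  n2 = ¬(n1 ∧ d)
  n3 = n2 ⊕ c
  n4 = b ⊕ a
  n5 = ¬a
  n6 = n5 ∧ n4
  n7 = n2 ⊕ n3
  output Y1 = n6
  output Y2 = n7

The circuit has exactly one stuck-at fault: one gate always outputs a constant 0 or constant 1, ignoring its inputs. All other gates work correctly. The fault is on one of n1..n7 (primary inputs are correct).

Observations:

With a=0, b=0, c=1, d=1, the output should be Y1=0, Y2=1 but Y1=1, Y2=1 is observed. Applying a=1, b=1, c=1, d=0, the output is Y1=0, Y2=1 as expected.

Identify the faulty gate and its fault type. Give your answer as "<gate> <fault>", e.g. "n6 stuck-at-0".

n4 stuck-at-1

Fault-free values for test 1 (a=0, b=0, c=1, d=1): n1=0, n2=1, n3=0, n4=0, n5=1, n6=0, n7=1, giving Y1=0, Y2=1. Observed Y1=1, Y2=1.
Test 1: faults giving observed Y1=1, Y2=1 are {n4 stuck-at-1, n6 stuck-at-1}.
Test 2 (a=1, b=1, c=1, d=0): fault-free n1=0, n2=1, n3=0, n4=0, n5=0, n6=0, n7=1 → Y1=0, Y2=1; observed Y1=0, Y2=1. Eliminates n6 stuck-at-1.
Only n4 stuck-at-1 is consistent with every test.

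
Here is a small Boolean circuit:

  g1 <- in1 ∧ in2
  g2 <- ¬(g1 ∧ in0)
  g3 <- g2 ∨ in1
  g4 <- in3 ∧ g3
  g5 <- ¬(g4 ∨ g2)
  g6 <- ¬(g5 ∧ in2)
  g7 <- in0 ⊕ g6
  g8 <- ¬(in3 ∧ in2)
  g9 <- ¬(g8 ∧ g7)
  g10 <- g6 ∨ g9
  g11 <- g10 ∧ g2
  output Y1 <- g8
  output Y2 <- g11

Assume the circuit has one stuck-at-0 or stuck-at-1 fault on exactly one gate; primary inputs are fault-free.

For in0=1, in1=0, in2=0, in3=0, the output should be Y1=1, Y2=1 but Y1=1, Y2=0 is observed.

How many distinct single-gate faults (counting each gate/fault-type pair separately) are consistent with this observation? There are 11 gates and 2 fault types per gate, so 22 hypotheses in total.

Fault-free: g1=0, g2=1, g3=1, g4=0, g5=0, g6=1, g7=0, g8=1, g9=1, g10=1, g11=1 → Y1=1, Y2=1. Observed Y1=1, Y2=0.
  g1: stuck-at-1 ✓; others ✗
  g2: stuck-at-0 ✓; others ✗
  g3: none of the 2 fault types match ✗
  g4: none of the 2 fault types match ✗
  g5: none of the 2 fault types match ✗
  g6: stuck-at-0 ✓; others ✗
  g7: none of the 2 fault types match ✗
  g8: none of the 2 fault types match ✗
  g9: none of the 2 fault types match ✗
  g10: stuck-at-0 ✓; others ✗
  g11: stuck-at-0 ✓; others ✗
Consistent faults: {g1 stuck-at-1, g2 stuck-at-0, g6 stuck-at-0, g10 stuck-at-0, g11 stuck-at-0} — 5 in all.

5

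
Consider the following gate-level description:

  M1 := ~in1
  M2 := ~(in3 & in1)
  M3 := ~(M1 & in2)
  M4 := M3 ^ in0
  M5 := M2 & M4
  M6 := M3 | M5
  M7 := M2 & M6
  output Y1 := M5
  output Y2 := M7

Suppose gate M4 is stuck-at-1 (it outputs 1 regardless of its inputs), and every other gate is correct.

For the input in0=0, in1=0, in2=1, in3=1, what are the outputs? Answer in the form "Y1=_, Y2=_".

Propagate with M4 forced: M1=1, M2=1, M3=0, M4=1 [stuck-at-1], M5=1, M6=1, M7=1.
So the outputs are Y1=1, Y2=1. (Without the fault they would be Y1=0, Y2=0.)

Y1=1, Y2=1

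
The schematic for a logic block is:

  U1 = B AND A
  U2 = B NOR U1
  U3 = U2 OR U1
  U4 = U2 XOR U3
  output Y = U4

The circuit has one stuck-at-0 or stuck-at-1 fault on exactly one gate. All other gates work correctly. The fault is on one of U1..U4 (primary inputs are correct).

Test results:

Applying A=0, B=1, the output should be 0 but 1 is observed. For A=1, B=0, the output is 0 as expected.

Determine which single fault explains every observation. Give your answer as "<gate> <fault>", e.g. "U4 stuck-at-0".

U3 stuck-at-1

Fault-free values for test 1 (A=0, B=1): U1=0, U2=0, U3=0, U4=0, giving Y=0. Observed 1.
Test 1: faults giving observed 1 are {U1 stuck-at-1, U3 stuck-at-1, U4 stuck-at-1}.
Test 2 (A=1, B=0): fault-free U1=0, U2=1, U3=1, U4=0 → 0; observed 0. Eliminates U1 stuck-at-1, U4 stuck-at-1.
Only U3 stuck-at-1 is consistent with every test.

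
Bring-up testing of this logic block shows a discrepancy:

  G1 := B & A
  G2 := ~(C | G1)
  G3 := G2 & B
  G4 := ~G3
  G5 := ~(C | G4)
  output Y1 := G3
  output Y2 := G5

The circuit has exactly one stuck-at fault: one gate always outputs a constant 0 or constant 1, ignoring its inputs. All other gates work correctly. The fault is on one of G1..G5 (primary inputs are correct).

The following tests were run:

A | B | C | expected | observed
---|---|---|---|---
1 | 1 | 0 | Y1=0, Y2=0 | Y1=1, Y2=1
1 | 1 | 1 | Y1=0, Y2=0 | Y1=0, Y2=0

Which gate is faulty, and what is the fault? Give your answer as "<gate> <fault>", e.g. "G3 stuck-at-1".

G1 stuck-at-0

Fault-free values for test 1 (A=1, B=1, C=0): G1=1, G2=0, G3=0, G4=1, G5=0, giving Y1=0, Y2=0. Observed Y1=1, Y2=1.
Test 1: faults giving observed Y1=1, Y2=1 are {G1 stuck-at-0, G2 stuck-at-1, G3 stuck-at-1}.
Test 2 (A=1, B=1, C=1): fault-free G1=1, G2=0, G3=0, G4=1, G5=0 → Y1=0, Y2=0; observed Y1=0, Y2=0. Eliminates G2 stuck-at-1, G3 stuck-at-1.
Only G1 stuck-at-0 is consistent with every test.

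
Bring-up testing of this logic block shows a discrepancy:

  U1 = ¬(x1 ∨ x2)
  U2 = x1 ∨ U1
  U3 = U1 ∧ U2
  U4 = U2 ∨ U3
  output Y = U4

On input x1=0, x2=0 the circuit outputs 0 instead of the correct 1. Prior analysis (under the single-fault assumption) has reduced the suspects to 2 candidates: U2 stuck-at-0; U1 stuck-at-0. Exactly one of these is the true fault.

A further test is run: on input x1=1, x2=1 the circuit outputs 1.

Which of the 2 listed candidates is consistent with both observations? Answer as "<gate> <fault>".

U1 stuck-at-0

Evaluate each candidate on input x1=1, x2=1:
  U2 stuck-at-0: U1=0, U2=0 [stuck-at-0], U3=0, U4=0 → 0 — eliminated
  U1 stuck-at-0: U1=0 [stuck-at-0], U2=1, U3=0, U4=1 → 1 — matches
Only U1 stuck-at-0 reproduces the observed 1.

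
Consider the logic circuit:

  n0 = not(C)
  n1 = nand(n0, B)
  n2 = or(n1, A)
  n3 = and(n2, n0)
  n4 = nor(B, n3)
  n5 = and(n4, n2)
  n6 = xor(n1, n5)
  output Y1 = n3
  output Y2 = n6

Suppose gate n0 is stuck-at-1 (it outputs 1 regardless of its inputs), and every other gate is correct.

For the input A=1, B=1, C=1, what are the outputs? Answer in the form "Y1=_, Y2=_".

Propagate with n0 forced: n0=1 [stuck-at-1], n1=0, n2=1, n3=1, n4=0, n5=0, n6=0.
So the outputs are Y1=1, Y2=0. (Without the fault they would be Y1=0, Y2=1.)

Y1=1, Y2=0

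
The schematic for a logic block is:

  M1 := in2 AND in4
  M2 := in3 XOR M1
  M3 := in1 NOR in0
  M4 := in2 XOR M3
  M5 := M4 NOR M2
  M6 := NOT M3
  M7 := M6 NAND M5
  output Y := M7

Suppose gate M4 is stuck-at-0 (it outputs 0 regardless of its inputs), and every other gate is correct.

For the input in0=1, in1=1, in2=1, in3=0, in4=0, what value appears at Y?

Propagate with M4 forced: M1=0, M2=0, M3=0, M4=0 [stuck-at-0], M5=1, M6=1, M7=0.
So Y = 0. (Without the fault it would be 1.)

0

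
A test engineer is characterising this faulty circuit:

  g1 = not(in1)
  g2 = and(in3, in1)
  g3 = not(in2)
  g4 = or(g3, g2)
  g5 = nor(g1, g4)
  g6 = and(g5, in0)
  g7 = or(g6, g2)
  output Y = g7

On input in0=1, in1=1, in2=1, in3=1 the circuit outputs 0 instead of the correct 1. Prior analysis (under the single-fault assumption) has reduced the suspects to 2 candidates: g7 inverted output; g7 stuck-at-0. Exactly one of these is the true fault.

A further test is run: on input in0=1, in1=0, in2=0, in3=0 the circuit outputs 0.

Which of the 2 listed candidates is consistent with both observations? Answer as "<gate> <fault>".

Evaluate each candidate on input in0=1, in1=0, in2=0, in3=0:
  g7 inverted output: g1=1, g2=0, g3=1, g4=1, g5=0, g6=0, g7=1 [inverted output] → 1 — eliminated
  g7 stuck-at-0: g1=1, g2=0, g3=1, g4=1, g5=0, g6=0, g7=0 [stuck-at-0] → 0 — matches
Only g7 stuck-at-0 reproduces the observed 0.

g7 stuck-at-0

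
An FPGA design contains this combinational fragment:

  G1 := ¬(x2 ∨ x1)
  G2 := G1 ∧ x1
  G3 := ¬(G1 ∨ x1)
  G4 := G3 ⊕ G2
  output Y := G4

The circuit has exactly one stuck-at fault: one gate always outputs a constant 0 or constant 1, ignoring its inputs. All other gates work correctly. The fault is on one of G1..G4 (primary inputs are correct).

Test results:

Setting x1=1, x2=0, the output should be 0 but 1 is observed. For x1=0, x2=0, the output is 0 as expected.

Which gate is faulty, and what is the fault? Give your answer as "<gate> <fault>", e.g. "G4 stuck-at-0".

Fault-free values for test 1 (x1=1, x2=0): G1=0, G2=0, G3=0, G4=0, giving Y=0. Observed 1.
Test 1: faults giving observed 1 are {G1 stuck-at-1, G2 stuck-at-1, G3 stuck-at-1, G4 stuck-at-1}.
Test 2 (x1=0, x2=0): fault-free G1=1, G2=0, G3=0, G4=0 → 0; observed 0. Eliminates G2 stuck-at-1, G3 stuck-at-1, G4 stuck-at-1.
Only G1 stuck-at-1 is consistent with every test.

G1 stuck-at-1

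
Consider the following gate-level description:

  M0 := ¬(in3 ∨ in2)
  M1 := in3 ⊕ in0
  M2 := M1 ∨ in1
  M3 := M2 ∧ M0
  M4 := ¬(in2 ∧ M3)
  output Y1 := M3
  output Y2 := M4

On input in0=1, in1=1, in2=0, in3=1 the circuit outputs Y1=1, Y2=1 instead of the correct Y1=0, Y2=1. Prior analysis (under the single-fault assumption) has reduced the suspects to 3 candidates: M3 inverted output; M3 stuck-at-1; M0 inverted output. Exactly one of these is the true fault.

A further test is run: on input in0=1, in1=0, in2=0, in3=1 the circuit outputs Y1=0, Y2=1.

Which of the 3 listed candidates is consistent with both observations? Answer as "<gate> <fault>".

Evaluate each candidate on input in0=1, in1=0, in2=0, in3=1:
  M3 inverted output: M0=0, M1=0, M2=0, M3=1 [inverted output], M4=1 → Y1=1, Y2=1 — eliminated
  M3 stuck-at-1: M0=0, M1=0, M2=0, M3=1 [stuck-at-1], M4=1 → Y1=1, Y2=1 — eliminated
  M0 inverted output: M0=1 [inverted output], M1=0, M2=0, M3=0, M4=1 → Y1=0, Y2=1 — matches
Only M0 inverted output reproduces the observed Y1=0, Y2=1.

M0 inverted output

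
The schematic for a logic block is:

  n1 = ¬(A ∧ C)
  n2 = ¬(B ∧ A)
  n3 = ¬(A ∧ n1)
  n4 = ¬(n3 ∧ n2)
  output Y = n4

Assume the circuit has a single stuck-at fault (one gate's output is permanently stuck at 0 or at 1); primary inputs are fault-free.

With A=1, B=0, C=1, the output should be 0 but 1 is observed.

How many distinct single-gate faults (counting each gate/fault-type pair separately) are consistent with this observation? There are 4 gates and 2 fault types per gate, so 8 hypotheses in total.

4

Fault-free: n1=0, n2=1, n3=1, n4=0 → 0. Observed 1.
  n1 stuck-at-0: output 0 ✗
  n1 stuck-at-1: output 1 ✓
  n2 stuck-at-0: output 1 ✓
  n2 stuck-at-1: output 0 ✗
  n3 stuck-at-0: output 1 ✓
  n3 stuck-at-1: output 0 ✗
  n4 stuck-at-0: output 0 ✗
  n4 stuck-at-1: output 1 ✓
Consistent faults: {n1 stuck-at-1, n2 stuck-at-0, n3 stuck-at-0, n4 stuck-at-1} — 4 in all.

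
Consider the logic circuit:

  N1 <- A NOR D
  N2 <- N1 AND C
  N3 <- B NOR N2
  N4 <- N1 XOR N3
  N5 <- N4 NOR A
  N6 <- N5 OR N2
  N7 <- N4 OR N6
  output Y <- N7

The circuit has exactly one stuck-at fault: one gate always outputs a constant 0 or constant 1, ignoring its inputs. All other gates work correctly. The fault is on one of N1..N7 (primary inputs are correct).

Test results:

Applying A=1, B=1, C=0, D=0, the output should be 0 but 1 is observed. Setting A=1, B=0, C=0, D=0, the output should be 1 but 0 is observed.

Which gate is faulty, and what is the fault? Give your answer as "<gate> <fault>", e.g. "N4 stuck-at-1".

N1 stuck-at-1

Fault-free values for test 1 (A=1, B=1, C=0, D=0): N1=0, N2=0, N3=0, N4=0, N5=0, N6=0, N7=0, giving Y=0. Observed 1.
Test 1: faults giving observed 1 are {N1 stuck-at-1, N2 stuck-at-1, N3 stuck-at-1, N4 stuck-at-1, N5 stuck-at-1, N6 stuck-at-1, N7 stuck-at-1}.
Test 2 (A=1, B=0, C=0, D=0): fault-free N1=0, N2=0, N3=1, N4=1, N5=0, N6=0, N7=1 → 1; observed 0. Eliminates N2 stuck-at-1, N3 stuck-at-1, N4 stuck-at-1, N5 stuck-at-1, N6 stuck-at-1, N7 stuck-at-1.
Only N1 stuck-at-1 is consistent with every test.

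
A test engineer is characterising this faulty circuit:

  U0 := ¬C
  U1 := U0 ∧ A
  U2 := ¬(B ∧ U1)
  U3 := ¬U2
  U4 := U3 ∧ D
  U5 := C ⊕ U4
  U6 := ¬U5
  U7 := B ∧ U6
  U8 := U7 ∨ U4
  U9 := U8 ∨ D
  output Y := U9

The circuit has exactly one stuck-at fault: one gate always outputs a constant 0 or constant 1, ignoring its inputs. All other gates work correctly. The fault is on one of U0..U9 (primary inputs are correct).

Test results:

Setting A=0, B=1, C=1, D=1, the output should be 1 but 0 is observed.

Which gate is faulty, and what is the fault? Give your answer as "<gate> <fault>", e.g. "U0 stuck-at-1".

Fault-free values for test 1 (A=0, B=1, C=1, D=1): U0=0, U1=0, U2=1, U3=0, U4=0, U5=1, U6=0, U7=0, U8=0, U9=1, giving Y=1. Observed 0.
Test 1: faults giving observed 0 are {U9 stuck-at-0}.
Only U9 stuck-at-0 is consistent with every test.

U9 stuck-at-0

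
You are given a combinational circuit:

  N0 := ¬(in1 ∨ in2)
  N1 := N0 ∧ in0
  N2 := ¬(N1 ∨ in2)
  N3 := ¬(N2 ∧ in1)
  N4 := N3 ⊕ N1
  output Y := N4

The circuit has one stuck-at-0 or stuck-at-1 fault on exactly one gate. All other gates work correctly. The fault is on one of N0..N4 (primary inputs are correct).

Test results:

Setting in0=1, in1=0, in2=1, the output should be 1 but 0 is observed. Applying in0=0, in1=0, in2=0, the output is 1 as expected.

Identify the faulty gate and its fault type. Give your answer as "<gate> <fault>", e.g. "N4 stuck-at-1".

Fault-free values for test 1 (in0=1, in1=0, in2=1): N0=0, N1=0, N2=0, N3=1, N4=1, giving Y=1. Observed 0.
Test 1: faults giving observed 0 are {N0 stuck-at-1, N1 stuck-at-1, N3 stuck-at-0, N4 stuck-at-0}.
Test 2 (in0=0, in1=0, in2=0): fault-free N0=1, N1=0, N2=1, N3=1, N4=1 → 1; observed 1. Eliminates N1 stuck-at-1, N3 stuck-at-0, N4 stuck-at-0.
Only N0 stuck-at-1 is consistent with every test.

N0 stuck-at-1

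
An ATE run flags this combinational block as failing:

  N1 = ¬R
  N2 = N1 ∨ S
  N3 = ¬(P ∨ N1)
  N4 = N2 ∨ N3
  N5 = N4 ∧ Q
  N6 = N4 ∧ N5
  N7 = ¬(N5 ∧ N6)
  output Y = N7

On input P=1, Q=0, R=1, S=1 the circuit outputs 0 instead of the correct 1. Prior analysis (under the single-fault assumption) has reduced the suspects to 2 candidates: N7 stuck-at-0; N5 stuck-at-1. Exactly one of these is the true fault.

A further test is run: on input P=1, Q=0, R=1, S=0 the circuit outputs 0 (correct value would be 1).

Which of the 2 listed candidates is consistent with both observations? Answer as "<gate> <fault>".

N7 stuck-at-0

Evaluate each candidate on input P=1, Q=0, R=1, S=0:
  N7 stuck-at-0: N1=0, N2=0, N3=0, N4=0, N5=0, N6=0, N7=0 [stuck-at-0] → 0 — matches
  N5 stuck-at-1: N1=0, N2=0, N3=0, N4=0, N5=1 [stuck-at-1], N6=0, N7=1 → 1 — eliminated
Only N7 stuck-at-0 reproduces the observed 0.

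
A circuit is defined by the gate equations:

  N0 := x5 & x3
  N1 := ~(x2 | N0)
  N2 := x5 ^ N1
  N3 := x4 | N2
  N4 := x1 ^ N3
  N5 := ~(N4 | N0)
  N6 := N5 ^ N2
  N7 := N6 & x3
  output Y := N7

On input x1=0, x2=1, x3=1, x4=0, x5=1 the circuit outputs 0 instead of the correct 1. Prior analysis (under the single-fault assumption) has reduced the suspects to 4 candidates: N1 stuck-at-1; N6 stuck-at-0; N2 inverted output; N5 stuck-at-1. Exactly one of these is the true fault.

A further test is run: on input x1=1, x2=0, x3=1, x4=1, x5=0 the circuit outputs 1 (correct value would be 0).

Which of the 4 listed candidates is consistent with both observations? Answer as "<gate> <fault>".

N2 inverted output

Evaluate each candidate on input x1=1, x2=0, x3=1, x4=1, x5=0:
  N1 stuck-at-1: N0=0, N1=1 [stuck-at-1], N2=1, N3=1, N4=0, N5=1, N6=0, N7=0 → 0 — eliminated
  N6 stuck-at-0: N0=0, N1=1, N2=1, N3=1, N4=0, N5=1, N6=0 [stuck-at-0], N7=0 → 0 — eliminated
  N2 inverted output: N0=0, N1=1, N2=0 [inverted output], N3=1, N4=0, N5=1, N6=1, N7=1 → 1 — matches
  N5 stuck-at-1: N0=0, N1=1, N2=1, N3=1, N4=0, N5=1 [stuck-at-1], N6=0, N7=0 → 0 — eliminated
Only N2 inverted output reproduces the observed 1.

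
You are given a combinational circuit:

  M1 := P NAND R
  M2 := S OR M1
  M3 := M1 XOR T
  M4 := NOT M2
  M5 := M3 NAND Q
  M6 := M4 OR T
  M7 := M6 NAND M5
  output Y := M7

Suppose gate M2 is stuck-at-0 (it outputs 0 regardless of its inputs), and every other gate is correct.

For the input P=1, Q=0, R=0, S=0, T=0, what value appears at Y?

0

Propagate with M2 forced: M1=1, M2=0 [stuck-at-0], M3=1, M4=1, M5=1, M6=1, M7=0.
So Y = 0. (Without the fault it would be 1.)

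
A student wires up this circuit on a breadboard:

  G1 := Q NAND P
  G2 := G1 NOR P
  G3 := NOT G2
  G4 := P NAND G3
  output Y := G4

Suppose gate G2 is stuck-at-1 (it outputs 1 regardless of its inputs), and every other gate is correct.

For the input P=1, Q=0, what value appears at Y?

Propagate with G2 forced: G1=1, G2=1 [stuck-at-1], G3=0, G4=1.
So Y = 1. (Without the fault it would be 0.)

1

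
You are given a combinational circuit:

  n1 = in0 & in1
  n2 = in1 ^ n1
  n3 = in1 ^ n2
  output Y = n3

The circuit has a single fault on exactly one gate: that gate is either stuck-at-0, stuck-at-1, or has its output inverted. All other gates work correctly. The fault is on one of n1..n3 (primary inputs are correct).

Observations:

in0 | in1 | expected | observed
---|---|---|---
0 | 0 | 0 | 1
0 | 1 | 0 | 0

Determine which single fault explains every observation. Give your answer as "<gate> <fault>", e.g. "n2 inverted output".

Fault-free values for test 1 (in0=0, in1=0): n1=0, n2=0, n3=0, giving Y=0. Observed 1.
Test 1: faults giving observed 1 are {n1 stuck-at-1, n1 inverted output, n2 stuck-at-1, n2 inverted output, n3 stuck-at-1, n3 inverted output}.
Test 2 (in0=0, in1=1): fault-free n1=0, n2=1, n3=0 → 0; observed 0. Eliminates n1 stuck-at-1, n1 inverted output, n2 inverted output, n3 stuck-at-1, n3 inverted output.
Only n2 stuck-at-1 is consistent with every test.

n2 stuck-at-1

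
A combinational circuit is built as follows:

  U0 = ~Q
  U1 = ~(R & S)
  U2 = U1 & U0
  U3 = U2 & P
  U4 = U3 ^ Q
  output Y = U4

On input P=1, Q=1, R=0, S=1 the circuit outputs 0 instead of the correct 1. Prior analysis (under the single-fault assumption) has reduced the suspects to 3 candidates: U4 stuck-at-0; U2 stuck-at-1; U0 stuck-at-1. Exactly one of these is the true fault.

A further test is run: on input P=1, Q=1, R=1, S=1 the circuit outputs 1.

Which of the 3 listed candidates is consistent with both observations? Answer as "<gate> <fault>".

U0 stuck-at-1

Evaluate each candidate on input P=1, Q=1, R=1, S=1:
  U4 stuck-at-0: U0=0, U1=0, U2=0, U3=0, U4=0 [stuck-at-0] → 0 — eliminated
  U2 stuck-at-1: U0=0, U1=0, U2=1 [stuck-at-1], U3=1, U4=0 → 0 — eliminated
  U0 stuck-at-1: U0=1 [stuck-at-1], U1=0, U2=0, U3=0, U4=1 → 1 — matches
Only U0 stuck-at-1 reproduces the observed 1.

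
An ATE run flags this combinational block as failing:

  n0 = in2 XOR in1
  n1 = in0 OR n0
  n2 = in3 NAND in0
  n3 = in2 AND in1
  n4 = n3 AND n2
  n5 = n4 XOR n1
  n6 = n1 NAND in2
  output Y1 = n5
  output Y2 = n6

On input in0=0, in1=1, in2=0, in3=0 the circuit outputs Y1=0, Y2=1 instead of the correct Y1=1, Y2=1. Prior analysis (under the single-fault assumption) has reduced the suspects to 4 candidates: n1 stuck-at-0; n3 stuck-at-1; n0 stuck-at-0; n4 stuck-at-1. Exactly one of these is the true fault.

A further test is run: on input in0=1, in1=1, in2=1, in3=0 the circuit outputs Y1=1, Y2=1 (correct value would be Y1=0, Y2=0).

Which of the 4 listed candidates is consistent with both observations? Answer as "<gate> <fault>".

n1 stuck-at-0

Evaluate each candidate on input in0=1, in1=1, in2=1, in3=0:
  n1 stuck-at-0: n0=0, n1=0 [stuck-at-0], n2=1, n3=1, n4=1, n5=1, n6=1 → Y1=1, Y2=1 — matches
  n3 stuck-at-1: n0=0, n1=1, n2=1, n3=1 [stuck-at-1], n4=1, n5=0, n6=0 → Y1=0, Y2=0 — eliminated
  n0 stuck-at-0: n0=0 [stuck-at-0], n1=1, n2=1, n3=1, n4=1, n5=0, n6=0 → Y1=0, Y2=0 — eliminated
  n4 stuck-at-1: n0=0, n1=1, n2=1, n3=1, n4=1 [stuck-at-1], n5=0, n6=0 → Y1=0, Y2=0 — eliminated
Only n1 stuck-at-0 reproduces the observed Y1=1, Y2=1.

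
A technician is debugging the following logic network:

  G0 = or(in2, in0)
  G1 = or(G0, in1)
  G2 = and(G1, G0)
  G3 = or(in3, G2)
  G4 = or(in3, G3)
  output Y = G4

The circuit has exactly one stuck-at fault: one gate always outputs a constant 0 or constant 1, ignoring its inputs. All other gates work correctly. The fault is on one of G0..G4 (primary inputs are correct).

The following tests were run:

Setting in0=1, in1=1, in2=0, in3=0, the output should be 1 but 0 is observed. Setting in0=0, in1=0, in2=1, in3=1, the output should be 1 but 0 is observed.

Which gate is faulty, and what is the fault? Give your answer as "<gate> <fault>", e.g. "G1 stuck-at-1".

Fault-free values for test 1 (in0=1, in1=1, in2=0, in3=0): G0=1, G1=1, G2=1, G3=1, G4=1, giving Y=1. Observed 0.
Test 1: faults giving observed 0 are {G0 stuck-at-0, G1 stuck-at-0, G2 stuck-at-0, G3 stuck-at-0, G4 stuck-at-0}.
Test 2 (in0=0, in1=0, in2=1, in3=1): fault-free G0=1, G1=1, G2=1, G3=1, G4=1 → 1; observed 0. Eliminates G0 stuck-at-0, G1 stuck-at-0, G2 stuck-at-0, G3 stuck-at-0.
Only G4 stuck-at-0 is consistent with every test.

G4 stuck-at-0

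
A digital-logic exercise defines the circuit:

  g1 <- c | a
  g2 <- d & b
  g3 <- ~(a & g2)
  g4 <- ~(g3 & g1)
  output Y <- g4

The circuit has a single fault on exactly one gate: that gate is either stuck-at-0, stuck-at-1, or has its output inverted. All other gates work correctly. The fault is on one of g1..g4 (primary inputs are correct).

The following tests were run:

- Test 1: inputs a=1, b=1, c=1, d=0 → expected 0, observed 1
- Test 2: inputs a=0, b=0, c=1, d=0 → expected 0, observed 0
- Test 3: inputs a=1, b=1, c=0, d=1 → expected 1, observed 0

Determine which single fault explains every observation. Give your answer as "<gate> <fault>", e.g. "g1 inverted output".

Fault-free values for test 1 (a=1, b=1, c=1, d=0): g1=1, g2=0, g3=1, g4=0, giving Y=0. Observed 1.
Test 1: faults giving observed 1 are {g1 stuck-at-0, g1 inverted output, g2 stuck-at-1, g2 inverted output, g3 stuck-at-0, g3 inverted output, g4 stuck-at-1, g4 inverted output}.
Test 2 (a=0, b=0, c=1, d=0): fault-free g1=1, g2=0, g3=1, g4=0 → 0; observed 0. Eliminates g1 stuck-at-0, g1 inverted output, g3 stuck-at-0, g3 inverted output, g4 stuck-at-1, g4 inverted output.
Test 3 (a=1, b=1, c=0, d=1): fault-free g1=1, g2=1, g3=0, g4=1 → 1; observed 0. Eliminates g2 stuck-at-1.
Only g2 inverted output is consistent with every test.

g2 inverted output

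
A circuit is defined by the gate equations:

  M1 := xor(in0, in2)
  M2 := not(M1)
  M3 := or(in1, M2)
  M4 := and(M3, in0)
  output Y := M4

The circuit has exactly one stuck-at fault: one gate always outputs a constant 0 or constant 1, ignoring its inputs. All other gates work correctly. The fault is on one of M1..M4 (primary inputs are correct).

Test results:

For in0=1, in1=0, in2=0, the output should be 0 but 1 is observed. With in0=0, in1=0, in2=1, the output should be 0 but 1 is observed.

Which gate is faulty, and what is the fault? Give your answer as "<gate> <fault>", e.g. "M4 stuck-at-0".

Fault-free values for test 1 (in0=1, in1=0, in2=0): M1=1, M2=0, M3=0, M4=0, giving Y=0. Observed 1.
Test 1: faults giving observed 1 are {M1 stuck-at-0, M2 stuck-at-1, M3 stuck-at-1, M4 stuck-at-1}.
Test 2 (in0=0, in1=0, in2=1): fault-free M1=1, M2=0, M3=0, M4=0 → 0; observed 1. Eliminates M1 stuck-at-0, M2 stuck-at-1, M3 stuck-at-1.
Only M4 stuck-at-1 is consistent with every test.

M4 stuck-at-1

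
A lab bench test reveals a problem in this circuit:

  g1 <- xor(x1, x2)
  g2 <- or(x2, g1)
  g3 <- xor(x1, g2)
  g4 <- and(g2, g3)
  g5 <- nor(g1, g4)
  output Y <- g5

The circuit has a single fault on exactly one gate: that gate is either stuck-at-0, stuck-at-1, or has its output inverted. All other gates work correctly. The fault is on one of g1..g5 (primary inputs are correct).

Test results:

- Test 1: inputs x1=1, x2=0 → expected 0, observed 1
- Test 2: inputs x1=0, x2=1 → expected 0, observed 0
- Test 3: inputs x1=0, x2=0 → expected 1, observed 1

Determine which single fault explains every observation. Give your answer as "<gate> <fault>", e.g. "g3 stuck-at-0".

Fault-free values for test 1 (x1=1, x2=0): g1=1, g2=1, g3=0, g4=0, g5=0, giving Y=0. Observed 1.
Test 1: faults giving observed 1 are {g1 stuck-at-0, g1 inverted output, g5 stuck-at-1, g5 inverted output}.
Test 2 (x1=0, x2=1): fault-free g1=1, g2=1, g3=1, g4=1, g5=0 → 0; observed 0. Eliminates g5 stuck-at-1, g5 inverted output.
Test 3 (x1=0, x2=0): fault-free g1=0, g2=0, g3=0, g4=0, g5=1 → 1; observed 1. Eliminates g1 inverted output.
Only g1 stuck-at-0 is consistent with every test.

g1 stuck-at-0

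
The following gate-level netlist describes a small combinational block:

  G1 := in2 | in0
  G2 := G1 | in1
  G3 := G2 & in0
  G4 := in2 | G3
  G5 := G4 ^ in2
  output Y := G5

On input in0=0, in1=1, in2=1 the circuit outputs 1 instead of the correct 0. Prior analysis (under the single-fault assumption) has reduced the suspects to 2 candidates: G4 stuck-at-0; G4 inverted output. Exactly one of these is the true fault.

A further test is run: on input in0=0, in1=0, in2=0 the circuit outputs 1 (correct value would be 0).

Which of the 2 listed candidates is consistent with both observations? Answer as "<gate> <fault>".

Evaluate each candidate on input in0=0, in1=0, in2=0:
  G4 stuck-at-0: G1=0, G2=0, G3=0, G4=0 [stuck-at-0], G5=0 → 0 — eliminated
  G4 inverted output: G1=0, G2=0, G3=0, G4=1 [inverted output], G5=1 → 1 — matches
Only G4 inverted output reproduces the observed 1.

G4 inverted output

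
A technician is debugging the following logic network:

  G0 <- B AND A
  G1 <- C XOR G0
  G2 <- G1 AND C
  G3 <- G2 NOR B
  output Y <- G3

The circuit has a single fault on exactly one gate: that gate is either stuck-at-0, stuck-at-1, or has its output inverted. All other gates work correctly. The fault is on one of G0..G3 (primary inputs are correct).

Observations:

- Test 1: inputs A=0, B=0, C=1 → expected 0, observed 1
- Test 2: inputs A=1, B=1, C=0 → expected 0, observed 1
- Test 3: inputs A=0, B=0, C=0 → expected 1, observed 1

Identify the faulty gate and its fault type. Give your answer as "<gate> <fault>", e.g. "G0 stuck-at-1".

G3 stuck-at-1

Fault-free values for test 1 (A=0, B=0, C=1): G0=0, G1=1, G2=1, G3=0, giving Y=0. Observed 1.
Test 1: faults giving observed 1 are {G0 stuck-at-1, G0 inverted output, G1 stuck-at-0, G1 inverted output, G2 stuck-at-0, G2 inverted output, G3 stuck-at-1, G3 inverted output}.
Test 2 (A=1, B=1, C=0): fault-free G0=1, G1=1, G2=0, G3=0 → 0; observed 1. Eliminates G0 stuck-at-1, G0 inverted output, G1 stuck-at-0, G1 inverted output, G2 stuck-at-0, G2 inverted output.
Test 3 (A=0, B=0, C=0): fault-free G0=0, G1=0, G2=0, G3=1 → 1; observed 1. Eliminates G3 inverted output.
Only G3 stuck-at-1 is consistent with every test.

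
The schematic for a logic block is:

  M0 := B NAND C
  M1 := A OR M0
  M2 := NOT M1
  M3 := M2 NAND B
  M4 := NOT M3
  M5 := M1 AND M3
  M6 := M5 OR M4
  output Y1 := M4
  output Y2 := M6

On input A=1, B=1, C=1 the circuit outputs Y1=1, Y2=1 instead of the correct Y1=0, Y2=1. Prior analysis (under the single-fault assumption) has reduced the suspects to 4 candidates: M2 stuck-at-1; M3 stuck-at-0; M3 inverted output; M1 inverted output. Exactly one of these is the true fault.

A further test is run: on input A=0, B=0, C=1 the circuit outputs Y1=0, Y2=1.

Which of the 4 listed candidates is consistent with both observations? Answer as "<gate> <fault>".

M2 stuck-at-1

Evaluate each candidate on input A=0, B=0, C=1:
  M2 stuck-at-1: M0=1, M1=1, M2=1 [stuck-at-1], M3=1, M4=0, M5=1, M6=1 → Y1=0, Y2=1 — matches
  M3 stuck-at-0: M0=1, M1=1, M2=0, M3=0 [stuck-at-0], M4=1, M5=0, M6=1 → Y1=1, Y2=1 — eliminated
  M3 inverted output: M0=1, M1=1, M2=0, M3=0 [inverted output], M4=1, M5=0, M6=1 → Y1=1, Y2=1 — eliminated
  M1 inverted output: M0=1, M1=0 [inverted output], M2=1, M3=1, M4=0, M5=0, M6=0 → Y1=0, Y2=0 — eliminated
Only M2 stuck-at-1 reproduces the observed Y1=0, Y2=1.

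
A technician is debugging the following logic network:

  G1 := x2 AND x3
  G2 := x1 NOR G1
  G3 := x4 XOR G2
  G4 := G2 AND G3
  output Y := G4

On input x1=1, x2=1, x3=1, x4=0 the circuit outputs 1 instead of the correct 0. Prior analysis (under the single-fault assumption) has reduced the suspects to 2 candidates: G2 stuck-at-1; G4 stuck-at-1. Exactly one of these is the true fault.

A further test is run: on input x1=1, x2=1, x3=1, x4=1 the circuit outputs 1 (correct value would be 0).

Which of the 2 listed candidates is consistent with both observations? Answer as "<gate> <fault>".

G4 stuck-at-1

Evaluate each candidate on input x1=1, x2=1, x3=1, x4=1:
  G2 stuck-at-1: G1=1, G2=1 [stuck-at-1], G3=0, G4=0 → 0 — eliminated
  G4 stuck-at-1: G1=1, G2=0, G3=1, G4=1 [stuck-at-1] → 1 — matches
Only G4 stuck-at-1 reproduces the observed 1.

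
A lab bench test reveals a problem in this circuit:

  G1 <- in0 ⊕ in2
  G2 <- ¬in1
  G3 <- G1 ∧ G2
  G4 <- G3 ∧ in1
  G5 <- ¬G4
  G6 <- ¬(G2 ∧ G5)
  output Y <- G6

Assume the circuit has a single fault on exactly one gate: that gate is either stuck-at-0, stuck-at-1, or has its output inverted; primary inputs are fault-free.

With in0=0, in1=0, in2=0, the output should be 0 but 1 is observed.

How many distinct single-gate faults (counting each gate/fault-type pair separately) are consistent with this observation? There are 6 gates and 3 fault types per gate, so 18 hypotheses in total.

Fault-free: G1=0, G2=1, G3=0, G4=0, G5=1, G6=0 → 0. Observed 1.
  G1: none of the 3 fault types match ✗
  G2: stuck-at-0, inverted output ✓; others ✗
  G3: none of the 3 fault types match ✗
  G4: stuck-at-1, inverted output ✓; others ✗
  G5: stuck-at-0, inverted output ✓; others ✗
  G6: stuck-at-1, inverted output ✓; others ✗
Consistent faults: {G2 stuck-at-0, G2 inverted output, G4 stuck-at-1, G4 inverted output, G5 stuck-at-0, G5 inverted output, G6 stuck-at-1, G6 inverted output} — 8 in all.

8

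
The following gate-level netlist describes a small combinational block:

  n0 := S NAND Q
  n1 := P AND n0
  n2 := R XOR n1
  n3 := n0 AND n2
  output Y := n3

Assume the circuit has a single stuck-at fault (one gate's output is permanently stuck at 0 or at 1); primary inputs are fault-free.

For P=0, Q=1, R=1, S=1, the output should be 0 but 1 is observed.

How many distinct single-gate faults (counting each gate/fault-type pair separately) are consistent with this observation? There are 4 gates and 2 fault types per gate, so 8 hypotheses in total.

2

Fault-free: n0=0, n1=0, n2=1, n3=0 → 0. Observed 1.
  n0 stuck-at-0: output 0 ✗
  n0 stuck-at-1: output 1 ✓
  n1 stuck-at-0: output 0 ✗
  n1 stuck-at-1: output 0 ✗
  n2 stuck-at-0: output 0 ✗
  n2 stuck-at-1: output 0 ✗
  n3 stuck-at-0: output 0 ✗
  n3 stuck-at-1: output 1 ✓
Consistent faults: {n0 stuck-at-1, n3 stuck-at-1} — 2 in all.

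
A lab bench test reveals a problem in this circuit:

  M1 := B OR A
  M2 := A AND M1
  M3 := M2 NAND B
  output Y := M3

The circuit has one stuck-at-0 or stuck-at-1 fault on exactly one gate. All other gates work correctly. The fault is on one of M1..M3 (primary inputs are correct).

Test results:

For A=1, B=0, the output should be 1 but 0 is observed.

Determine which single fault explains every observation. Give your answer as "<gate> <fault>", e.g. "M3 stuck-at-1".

Fault-free values for test 1 (A=1, B=0): M1=1, M2=1, M3=1, giving Y=1. Observed 0.
Test 1: faults giving observed 0 are {M3 stuck-at-0}.
Only M3 stuck-at-0 is consistent with every test.

M3 stuck-at-0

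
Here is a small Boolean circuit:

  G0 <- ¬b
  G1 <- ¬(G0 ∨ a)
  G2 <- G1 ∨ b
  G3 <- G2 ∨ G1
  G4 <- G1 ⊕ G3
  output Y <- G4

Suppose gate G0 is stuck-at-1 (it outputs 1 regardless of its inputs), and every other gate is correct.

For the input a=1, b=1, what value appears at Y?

1

Propagate with G0 forced: G0=1 [stuck-at-1], G1=0, G2=1, G3=1, G4=1.
So Y = 1. (Same as the fault-free value — the fault is masked on this input.)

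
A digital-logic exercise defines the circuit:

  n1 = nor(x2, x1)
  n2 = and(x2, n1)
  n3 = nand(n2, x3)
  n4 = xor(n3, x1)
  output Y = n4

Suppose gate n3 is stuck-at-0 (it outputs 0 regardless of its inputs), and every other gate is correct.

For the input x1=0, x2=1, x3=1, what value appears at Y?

0

Propagate with n3 forced: n1=0, n2=0, n3=0 [stuck-at-0], n4=0.
So Y = 0. (Without the fault it would be 1.)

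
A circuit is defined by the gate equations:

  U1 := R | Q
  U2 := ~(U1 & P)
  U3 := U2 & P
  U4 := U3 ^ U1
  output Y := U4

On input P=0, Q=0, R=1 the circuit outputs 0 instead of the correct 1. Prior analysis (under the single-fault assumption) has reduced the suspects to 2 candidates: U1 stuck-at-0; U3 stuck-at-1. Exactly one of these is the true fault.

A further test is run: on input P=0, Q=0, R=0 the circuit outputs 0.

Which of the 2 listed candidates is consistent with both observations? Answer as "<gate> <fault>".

Evaluate each candidate on input P=0, Q=0, R=0:
  U1 stuck-at-0: U1=0 [stuck-at-0], U2=1, U3=0, U4=0 → 0 — matches
  U3 stuck-at-1: U1=0, U2=1, U3=1 [stuck-at-1], U4=1 → 1 — eliminated
Only U1 stuck-at-0 reproduces the observed 0.

U1 stuck-at-0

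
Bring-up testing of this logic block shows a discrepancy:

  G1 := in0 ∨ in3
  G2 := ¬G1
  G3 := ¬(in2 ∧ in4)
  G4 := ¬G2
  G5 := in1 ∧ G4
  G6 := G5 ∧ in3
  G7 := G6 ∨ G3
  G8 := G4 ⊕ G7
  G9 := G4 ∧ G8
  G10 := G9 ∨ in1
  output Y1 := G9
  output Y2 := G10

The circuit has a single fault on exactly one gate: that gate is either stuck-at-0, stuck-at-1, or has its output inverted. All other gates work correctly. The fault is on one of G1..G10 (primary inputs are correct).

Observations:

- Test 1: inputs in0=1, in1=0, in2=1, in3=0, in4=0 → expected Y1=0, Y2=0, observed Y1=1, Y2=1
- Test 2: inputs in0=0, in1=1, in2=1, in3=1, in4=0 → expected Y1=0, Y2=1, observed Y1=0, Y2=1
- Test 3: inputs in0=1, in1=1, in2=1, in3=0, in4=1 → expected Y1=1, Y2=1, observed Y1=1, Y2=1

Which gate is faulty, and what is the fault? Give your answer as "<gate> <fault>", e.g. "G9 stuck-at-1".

G3 stuck-at-0

Fault-free values for test 1 (in0=1, in1=0, in2=1, in3=0, in4=0): G1=1, G2=0, G3=1, G4=1, G5=0, G6=0, G7=1, G8=0, G9=0, G10=0, giving Y1=0, Y2=0. Observed Y1=1, Y2=1.
Test 1: faults giving observed Y1=1, Y2=1 are {G3 stuck-at-0, G3 inverted output, G7 stuck-at-0, G7 inverted output, G8 stuck-at-1, G8 inverted output, G9 stuck-at-1, G9 inverted output}.
Test 2 (in0=0, in1=1, in2=1, in3=1, in4=0): fault-free G1=1, G2=0, G3=1, G4=1, G5=1, G6=1, G7=1, G8=0, G9=0, G10=1 → Y1=0, Y2=1; observed Y1=0, Y2=1. Eliminates G7 stuck-at-0, G7 inverted output, G8 stuck-at-1, G8 inverted output, G9 stuck-at-1, G9 inverted output.
Test 3 (in0=1, in1=1, in2=1, in3=0, in4=1): fault-free G1=1, G2=0, G3=0, G4=1, G5=1, G6=0, G7=0, G8=1, G9=1, G10=1 → Y1=1, Y2=1; observed Y1=1, Y2=1. Eliminates G3 inverted output.
Only G3 stuck-at-0 is consistent with every test.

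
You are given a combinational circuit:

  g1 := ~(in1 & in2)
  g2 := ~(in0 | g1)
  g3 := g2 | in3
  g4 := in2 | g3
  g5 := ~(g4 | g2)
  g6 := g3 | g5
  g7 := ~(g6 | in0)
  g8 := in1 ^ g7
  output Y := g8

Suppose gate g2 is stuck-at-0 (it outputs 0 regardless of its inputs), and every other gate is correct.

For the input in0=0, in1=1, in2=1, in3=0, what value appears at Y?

0

Propagate with g2 forced: g1=0, g2=0 [stuck-at-0], g3=0, g4=1, g5=0, g6=0, g7=1, g8=0.
So Y = 0. (Without the fault it would be 1.)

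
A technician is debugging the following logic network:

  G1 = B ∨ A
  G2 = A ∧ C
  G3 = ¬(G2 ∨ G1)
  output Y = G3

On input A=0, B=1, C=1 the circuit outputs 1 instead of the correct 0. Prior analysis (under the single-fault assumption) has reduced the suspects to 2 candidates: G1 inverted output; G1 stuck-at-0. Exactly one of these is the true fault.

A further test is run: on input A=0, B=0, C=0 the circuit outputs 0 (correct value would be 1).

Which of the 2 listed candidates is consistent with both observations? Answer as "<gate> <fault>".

Evaluate each candidate on input A=0, B=0, C=0:
  G1 inverted output: G1=1 [inverted output], G2=0, G3=0 → 0 — matches
  G1 stuck-at-0: G1=0 [stuck-at-0], G2=0, G3=1 → 1 — eliminated
Only G1 inverted output reproduces the observed 0.

G1 inverted output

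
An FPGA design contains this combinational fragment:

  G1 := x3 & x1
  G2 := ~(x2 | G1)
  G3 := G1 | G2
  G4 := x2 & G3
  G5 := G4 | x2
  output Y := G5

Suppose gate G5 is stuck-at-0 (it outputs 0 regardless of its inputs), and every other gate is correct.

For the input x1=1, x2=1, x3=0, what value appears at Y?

0

Propagate with G5 forced: G1=0, G2=0, G3=0, G4=0, G5=0 [stuck-at-0].
So Y = 0. (Without the fault it would be 1.)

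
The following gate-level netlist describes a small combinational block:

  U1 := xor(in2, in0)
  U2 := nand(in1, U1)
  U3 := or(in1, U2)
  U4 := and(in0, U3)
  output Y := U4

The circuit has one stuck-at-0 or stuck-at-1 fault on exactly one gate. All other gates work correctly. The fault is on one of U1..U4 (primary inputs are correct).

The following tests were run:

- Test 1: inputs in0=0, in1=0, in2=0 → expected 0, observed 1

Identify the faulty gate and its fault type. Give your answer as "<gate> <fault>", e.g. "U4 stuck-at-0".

Fault-free values for test 1 (in0=0, in1=0, in2=0): U1=0, U2=1, U3=1, U4=0, giving Y=0. Observed 1.
Test 1: faults giving observed 1 are {U4 stuck-at-1}.
Only U4 stuck-at-1 is consistent with every test.

U4 stuck-at-1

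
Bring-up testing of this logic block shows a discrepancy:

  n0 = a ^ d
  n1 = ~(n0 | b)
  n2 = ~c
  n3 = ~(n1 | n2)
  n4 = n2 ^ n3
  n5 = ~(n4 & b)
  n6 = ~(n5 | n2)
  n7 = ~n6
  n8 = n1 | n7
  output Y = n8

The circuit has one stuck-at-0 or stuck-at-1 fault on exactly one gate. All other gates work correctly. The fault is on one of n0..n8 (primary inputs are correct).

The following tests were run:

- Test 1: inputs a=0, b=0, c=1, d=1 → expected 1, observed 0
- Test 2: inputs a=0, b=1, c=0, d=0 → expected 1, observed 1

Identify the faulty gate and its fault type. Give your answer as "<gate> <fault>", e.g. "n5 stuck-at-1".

n5 stuck-at-0

Fault-free values for test 1 (a=0, b=0, c=1, d=1): n0=1, n1=0, n2=0, n3=1, n4=1, n5=1, n6=0, n7=1, n8=1, giving Y=1. Observed 0.
Test 1: faults giving observed 0 are {n5 stuck-at-0, n6 stuck-at-1, n7 stuck-at-0, n8 stuck-at-0}.
Test 2 (a=0, b=1, c=0, d=0): fault-free n0=0, n1=0, n2=1, n3=0, n4=1, n5=0, n6=0, n7=1, n8=1 → 1; observed 1. Eliminates n6 stuck-at-1, n7 stuck-at-0, n8 stuck-at-0.
Only n5 stuck-at-0 is consistent with every test.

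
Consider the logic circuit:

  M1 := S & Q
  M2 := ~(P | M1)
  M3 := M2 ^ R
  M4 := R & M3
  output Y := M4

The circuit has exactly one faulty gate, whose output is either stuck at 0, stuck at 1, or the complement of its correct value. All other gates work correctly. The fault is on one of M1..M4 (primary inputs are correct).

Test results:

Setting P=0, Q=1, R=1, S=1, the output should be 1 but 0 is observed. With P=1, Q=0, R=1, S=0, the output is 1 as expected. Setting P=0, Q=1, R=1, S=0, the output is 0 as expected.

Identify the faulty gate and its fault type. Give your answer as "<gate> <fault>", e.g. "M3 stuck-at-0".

Fault-free values for test 1 (P=0, Q=1, R=1, S=1): M1=1, M2=0, M3=1, M4=1, giving Y=1. Observed 0.
Test 1: faults giving observed 0 are {M1 stuck-at-0, M1 inverted output, M2 stuck-at-1, M2 inverted output, M3 stuck-at-0, M3 inverted output, M4 stuck-at-0, M4 inverted output}.
Test 2 (P=1, Q=0, R=1, S=0): fault-free M1=0, M2=0, M3=1, M4=1 → 1; observed 1. Eliminates M2 stuck-at-1, M2 inverted output, M3 stuck-at-0, M3 inverted output, M4 stuck-at-0, M4 inverted output.
Test 3 (P=0, Q=1, R=1, S=0): fault-free M1=0, M2=1, M3=0, M4=0 → 0; observed 0. Eliminates M1 inverted output.
Only M1 stuck-at-0 is consistent with every test.

M1 stuck-at-0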